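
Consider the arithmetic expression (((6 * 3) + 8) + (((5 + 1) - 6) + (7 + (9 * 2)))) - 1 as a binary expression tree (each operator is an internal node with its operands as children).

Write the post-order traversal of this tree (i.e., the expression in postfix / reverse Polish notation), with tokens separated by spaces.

6 3 * 8 + 5 1 + 6 - 7 9 2 * + + + 1 -

Post-order on an expression tree gives postfix notation: for each operator, emit left operand, right operand, then the operator.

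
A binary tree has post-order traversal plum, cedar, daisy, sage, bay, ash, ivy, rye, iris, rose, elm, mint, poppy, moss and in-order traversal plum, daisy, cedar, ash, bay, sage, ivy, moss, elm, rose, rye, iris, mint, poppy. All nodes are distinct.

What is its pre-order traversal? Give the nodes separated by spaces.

moss ivy ash daisy plum cedar bay sage poppy mint elm rose iris rye

The last element of post-order is the root; it splits in-order into left and right subtrees.
Root moss: left subtree has 7 nodes {plum, daisy, cedar, ash, bay, sage, ivy}, right has 6 {elm, rose, rye, iris, mint, poppy}.
  Root ivy: left subtree has 6 nodes {plum, daisy, cedar, ash, bay, sage}, right has 0 { }.
    Root ash: left subtree has 3 nodes {plum, daisy, cedar}, right has 2 {bay, sage}.
      Root daisy: left subtree has 1 node {plum}, right has 1 {cedar}.
      Root bay: left subtree has 0 nodes { }, right has 1 {sage}.
  Root poppy: left subtree has 5 nodes {elm, rose, rye, iris, mint}, right has 0 { }.
    Root mint: left subtree has 4 nodes {elm, rose, rye, iris}, right has 0 { }.
      Root elm: left subtree has 0 nodes { }, right has 3 {rose, rye, iris}.
        Root rose: left subtree has 0 nodes { }, right has 2 {rye, iris}.
          Root iris: left subtree has 1 node {rye}, right has 0 { }.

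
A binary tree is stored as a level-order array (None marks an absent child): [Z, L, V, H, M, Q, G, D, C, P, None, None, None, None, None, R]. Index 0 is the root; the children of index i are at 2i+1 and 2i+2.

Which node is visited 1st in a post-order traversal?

R

Post-order visits the left subtree, then the right subtree, then the node.
At Z: go left to L.
  At L: go left to H.
    At H: go left to D.
      At D: go left to R.
        R is a leaf — visit R.
      At D: no right child.
      Visit D.
    At H: go right to C.
      C is a leaf — visit C.
    Visit H.
  At L: go right to M.
    At M: go left to P.
      P is a leaf — visit P.
    At M: no right child.
    Visit M.
  Visit L.
At Z: go right to V.
  At V: go left to Q.
    Q is a leaf — visit Q.
  At V: go right to G.
    G is a leaf — visit G.
  Visit V.
Visit Z.
Full post-order sequence: R, D, C, H, P, M, L, Q, G, V, Z.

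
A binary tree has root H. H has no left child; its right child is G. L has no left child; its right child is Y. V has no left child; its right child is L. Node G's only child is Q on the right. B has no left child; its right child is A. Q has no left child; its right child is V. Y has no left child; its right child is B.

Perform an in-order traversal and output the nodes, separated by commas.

H, G, Q, V, L, Y, B, A

In-order visits the left subtree, then the node, then the right subtree.
At H: no left child.
Visit H.
At H: go right to G.
  At G: no left child.
  Visit G.
  At G: go right to Q.
    At Q: no left child.
    Visit Q.
    At Q: go right to V.
      At V: no left child.
      Visit V.
      At V: go right to L.
        At L: no left child.
        Visit L.
        At L: go right to Y.
          At Y: no left child.
          Visit Y.
          At Y: go right to B.
            At B: no left child.
            Visit B.
            At B: go right to A.
              A is a leaf — visit A.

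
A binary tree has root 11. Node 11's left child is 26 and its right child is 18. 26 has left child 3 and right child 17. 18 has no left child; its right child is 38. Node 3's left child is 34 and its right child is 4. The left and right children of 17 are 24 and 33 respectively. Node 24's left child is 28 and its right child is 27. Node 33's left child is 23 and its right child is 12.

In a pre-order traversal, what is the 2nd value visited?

26

Pre-order visits the node, then its left subtree, then its right subtree.
Visit 11.
At 11: go left to 26.
  Visit 26.
  At 26: go left to 3.
    Visit 3.
    At 3: go left to 34.
      34 is a leaf — visit 34.
    At 3: go right to 4.
      4 is a leaf — visit 4.
  At 26: go right to 17.
    Visit 17.
    At 17: go left to 24.
      Visit 24.
      At 24: go left to 28.
        28 is a leaf — visit 28.
      At 24: go right to 27.
        27 is a leaf — visit 27.
    At 17: go right to 33.
      Visit 33.
      At 33: go left to 23.
        23 is a leaf — visit 23.
      At 33: go right to 12.
        12 is a leaf — visit 12.
At 11: go right to 18.
  Visit 18.
  At 18: no left child.
  At 18: go right to 38.
    38 is a leaf — visit 38.
Full pre-order sequence: 11, 26, 3, 34, 4, 17, 24, 28, 27, 33, 23, 12, 18, 38.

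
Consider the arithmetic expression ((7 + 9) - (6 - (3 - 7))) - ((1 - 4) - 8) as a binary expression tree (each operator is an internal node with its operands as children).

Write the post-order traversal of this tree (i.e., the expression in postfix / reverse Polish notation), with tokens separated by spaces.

7 9 + 6 3 7 - - - 1 4 - 8 - -

Post-order on an expression tree gives postfix notation: for each operator, emit left operand, right operand, then the operator.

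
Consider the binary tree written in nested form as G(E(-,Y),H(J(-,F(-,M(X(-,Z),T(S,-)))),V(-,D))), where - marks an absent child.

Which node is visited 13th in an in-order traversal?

In-order visits the left subtree, then the node, then the right subtree.
At G: go left to E.
  At E: no left child.
  Visit E.
  At E: go right to Y.
    Y is a leaf — visit Y.
Visit G.
At G: go right to H.
  At H: go left to J.
    At J: no left child.
    Visit J.
    At J: go right to F.
      At F: no left child.
      Visit F.
      At F: go right to M.
        At M: go left to X.
          At X: no left child.
          Visit X.
          At X: go right to Z.
            Z is a leaf — visit Z.
        Visit M.
        At M: go right to T.
          At T: go left to S.
            S is a leaf — visit S.
          Visit T.
          At T: no right child.
  Visit H.
  At H: go right to V.
    At V: no left child.
    Visit V.
    At V: go right to D.
      D is a leaf — visit D.
Full in-order sequence: E, Y, G, J, F, X, Z, M, S, T, H, V, D.

D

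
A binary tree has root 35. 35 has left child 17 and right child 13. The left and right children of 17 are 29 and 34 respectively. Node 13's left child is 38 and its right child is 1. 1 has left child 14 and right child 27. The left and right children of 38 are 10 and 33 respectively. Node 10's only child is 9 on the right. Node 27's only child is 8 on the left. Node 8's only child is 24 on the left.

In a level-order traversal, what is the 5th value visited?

34

Level-order visits nodes level by level from the root, left to right within each level.
Level 0: 35
Level 1: 17, 13
Level 2: 29, 34, 38, 1
Level 3: 10, 33, 14, 27
Level 4: 9, 8
Level 5: 24
Full level-order sequence: 35, 17, 13, 29, 34, 38, 1, 10, 33, 14, 27, 9, 8, 24.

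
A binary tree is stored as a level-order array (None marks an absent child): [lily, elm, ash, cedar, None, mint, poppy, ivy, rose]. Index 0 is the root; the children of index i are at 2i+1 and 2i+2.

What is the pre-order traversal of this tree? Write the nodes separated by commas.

Pre-order visits the node, then its left subtree, then its right subtree.
Visit lily.
At lily: go left to elm.
  Visit elm.
  At elm: go left to cedar.
    Visit cedar.
    At cedar: go left to ivy.
      ivy is a leaf — visit ivy.
    At cedar: go right to rose.
      rose is a leaf — visit rose.
  At elm: no right child.
At lily: go right to ash.
  Visit ash.
  At ash: go left to mint.
    mint is a leaf — visit mint.
  At ash: go right to poppy.
    poppy is a leaf — visit poppy.

lily, elm, cedar, ivy, rose, ash, mint, poppy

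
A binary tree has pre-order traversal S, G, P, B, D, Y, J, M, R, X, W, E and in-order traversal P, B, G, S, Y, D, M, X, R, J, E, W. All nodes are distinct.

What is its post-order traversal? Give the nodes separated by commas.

The first element of pre-order is the root; it splits in-order into left and right subtrees.
Root S: left subtree has 3 nodes {P, B, G}, right has 8 {Y, D, M, X, R, J, E, W}.
  Root G: left subtree has 2 nodes {P, B}, right has 0 { }.
    Root P: left subtree has 0 nodes { }, right has 1 {B}.
  Root D: left subtree has 1 node {Y}, right has 6 {M, X, R, J, E, W}.
    Root J: left subtree has 3 nodes {M, X, R}, right has 2 {E, W}.
      Root M: left subtree has 0 nodes { }, right has 2 {X, R}.
        Root R: left subtree has 1 node {X}, right has 0 { }.
      Root W: left subtree has 1 node {E}, right has 0 { }.

B, P, G, Y, X, R, M, E, W, J, D, S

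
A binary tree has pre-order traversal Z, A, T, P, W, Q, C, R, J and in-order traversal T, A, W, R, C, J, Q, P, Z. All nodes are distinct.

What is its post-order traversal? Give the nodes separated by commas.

The first element of pre-order is the root; it splits in-order into left and right subtrees.
Root Z: left subtree has 8 nodes {T, A, W, R, C, J, Q, P}, right has 0 { }.
  Root A: left subtree has 1 node {T}, right has 6 {W, R, C, J, Q, P}.
    Root P: left subtree has 5 nodes {W, R, C, J, Q}, right has 0 { }.
      Root W: left subtree has 0 nodes { }, right has 4 {R, C, J, Q}.
        Root Q: left subtree has 3 nodes {R, C, J}, right has 0 { }.
          Root C: left subtree has 1 node {R}, right has 1 {J}.

T, R, J, C, Q, W, P, A, Z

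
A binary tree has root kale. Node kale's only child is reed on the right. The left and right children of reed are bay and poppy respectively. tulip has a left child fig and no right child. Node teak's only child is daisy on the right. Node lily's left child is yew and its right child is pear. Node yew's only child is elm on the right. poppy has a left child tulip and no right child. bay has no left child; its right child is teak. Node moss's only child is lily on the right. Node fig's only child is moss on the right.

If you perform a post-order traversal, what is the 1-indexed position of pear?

6

Post-order visits the left subtree, then the right subtree, then the node.
At kale: no left child.
At kale: go right to reed.
  At reed: go left to bay.
    At bay: no left child.
    At bay: go right to teak.
      At teak: no left child.
      At teak: go right to daisy.
        daisy is a leaf — visit daisy.
      Visit teak.
    Visit bay.
  At reed: go right to poppy.
    At poppy: go left to tulip.
      At tulip: go left to fig.
        At fig: no left child.
        At fig: go right to moss.
          At moss: no left child.
          At moss: go right to lily.
            At lily: go left to yew.
              At yew: no left child.
              At yew: go right to elm.
                elm is a leaf — visit elm.
              Visit yew.
            At lily: go right to pear.
              pear is a leaf — visit pear.
            Visit lily.
          Visit moss.
        Visit fig.
      At tulip: no right child.
      Visit tulip.
    At poppy: no right child.
    Visit poppy.
  Visit reed.
Visit kale.
Full post-order sequence: daisy, teak, bay, elm, yew, pear, lily, moss, fig, tulip, poppy, reed, kale.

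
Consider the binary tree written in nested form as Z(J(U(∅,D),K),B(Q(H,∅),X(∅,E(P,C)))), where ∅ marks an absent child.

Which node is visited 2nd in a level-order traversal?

J

Level-order visits nodes level by level from the root, left to right within each level.
Level 0: Z
Level 1: J, B
Level 2: U, K, Q, X
Level 3: D, H, E
Level 4: P, C
Full level-order sequence: Z, J, B, U, K, Q, X, D, H, E, P, C.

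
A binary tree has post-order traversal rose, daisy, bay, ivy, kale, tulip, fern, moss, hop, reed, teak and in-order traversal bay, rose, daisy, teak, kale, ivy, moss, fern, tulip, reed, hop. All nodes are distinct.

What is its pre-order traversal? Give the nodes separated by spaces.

The last element of post-order is the root; it splits in-order into left and right subtrees.
Root teak: left subtree has 3 nodes {bay, rose, daisy}, right has 7 {kale, ivy, moss, fern, tulip, reed, hop}.
  Root bay: left subtree has 0 nodes { }, right has 2 {rose, daisy}.
    Root daisy: left subtree has 1 node {rose}, right has 0 { }.
  Root reed: left subtree has 5 nodes {kale, ivy, moss, fern, tulip}, right has 1 {hop}.
    Root moss: left subtree has 2 nodes {kale, ivy}, right has 2 {fern, tulip}.
      Root kale: left subtree has 0 nodes { }, right has 1 {ivy}.
      Root fern: left subtree has 0 nodes { }, right has 1 {tulip}.

teak bay daisy rose reed moss kale ivy fern tulip hop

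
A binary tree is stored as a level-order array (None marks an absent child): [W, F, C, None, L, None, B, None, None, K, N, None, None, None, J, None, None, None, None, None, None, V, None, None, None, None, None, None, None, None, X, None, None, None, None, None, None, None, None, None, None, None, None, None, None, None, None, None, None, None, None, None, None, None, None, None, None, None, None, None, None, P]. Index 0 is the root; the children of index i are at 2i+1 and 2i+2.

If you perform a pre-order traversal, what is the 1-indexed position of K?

4

Pre-order visits the node, then its left subtree, then its right subtree.
Visit W.
At W: go left to F.
  Visit F.
  At F: no left child.
  At F: go right to L.
    Visit L.
    At L: go left to K.
      K is a leaf — visit K.
    At L: go right to N.
      Visit N.
      At N: go left to V.
        V is a leaf — visit V.
      At N: no right child.
At W: go right to C.
  Visit C.
  At C: no left child.
  At C: go right to B.
    Visit B.
    At B: no left child.
    At B: go right to J.
      Visit J.
      At J: no left child.
      At J: go right to X.
        Visit X.
        At X: go left to P.
          P is a leaf — visit P.
        At X: no right child.
Full pre-order sequence: W, F, L, K, N, V, C, B, J, X, P.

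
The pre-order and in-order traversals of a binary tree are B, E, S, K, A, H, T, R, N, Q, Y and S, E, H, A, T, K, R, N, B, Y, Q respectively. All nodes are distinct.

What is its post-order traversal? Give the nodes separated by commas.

The first element of pre-order is the root; it splits in-order into left and right subtrees.
Root B: left subtree has 8 nodes {S, E, H, A, T, K, R, N}, right has 2 {Y, Q}.
  Root E: left subtree has 1 node {S}, right has 6 {H, A, T, K, R, N}.
    Root K: left subtree has 3 nodes {H, A, T}, right has 2 {R, N}.
      Root A: left subtree has 1 node {H}, right has 1 {T}.
      Root R: left subtree has 0 nodes { }, right has 1 {N}.
  Root Q: left subtree has 1 node {Y}, right has 0 { }.

S, H, T, A, N, R, K, E, Y, Q, B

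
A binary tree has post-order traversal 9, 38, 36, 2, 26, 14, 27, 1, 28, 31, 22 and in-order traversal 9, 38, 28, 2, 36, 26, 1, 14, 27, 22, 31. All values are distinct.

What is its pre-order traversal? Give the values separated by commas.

The last element of post-order is the root; it splits in-order into left and right subtrees.
Root 22: left subtree has 9 nodes {9, 38, 28, 2, 36, 26, 1, 14, 27}, right has 1 {31}.
  Root 28: left subtree has 2 nodes {9, 38}, right has 6 {2, 36, 26, 1, 14, 27}.
    Root 38: left subtree has 1 node {9}, right has 0 { }.
    Root 1: left subtree has 3 nodes {2, 36, 26}, right has 2 {14, 27}.
      Root 26: left subtree has 2 nodes {2, 36}, right has 0 { }.
        Root 2: left subtree has 0 nodes { }, right has 1 {36}.
      Root 27: left subtree has 1 node {14}, right has 0 { }.

22, 28, 38, 9, 1, 26, 2, 36, 27, 14, 31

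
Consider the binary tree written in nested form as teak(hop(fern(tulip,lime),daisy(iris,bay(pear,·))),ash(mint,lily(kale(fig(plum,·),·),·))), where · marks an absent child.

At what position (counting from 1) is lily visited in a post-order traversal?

Post-order visits the left subtree, then the right subtree, then the node.
At teak: go left to hop.
  At hop: go left to fern.
    At fern: go left to tulip.
      tulip is a leaf — visit tulip.
    At fern: go right to lime.
      lime is a leaf — visit lime.
    Visit fern.
  At hop: go right to daisy.
    At daisy: go left to iris.
      iris is a leaf — visit iris.
    At daisy: go right to bay.
      At bay: go left to pear.
        pear is a leaf — visit pear.
      At bay: no right child.
      Visit bay.
    Visit daisy.
  Visit hop.
At teak: go right to ash.
  At ash: go left to mint.
    mint is a leaf — visit mint.
  At ash: go right to lily.
    At lily: go left to kale.
      At kale: go left to fig.
        At fig: go left to plum.
          plum is a leaf — visit plum.
        At fig: no right child.
        Visit fig.
      At kale: no right child.
      Visit kale.
    At lily: no right child.
    Visit lily.
  Visit ash.
Visit teak.
Full post-order sequence: tulip, lime, fern, iris, pear, bay, daisy, hop, mint, plum, fig, kale, lily, ash, teak.

13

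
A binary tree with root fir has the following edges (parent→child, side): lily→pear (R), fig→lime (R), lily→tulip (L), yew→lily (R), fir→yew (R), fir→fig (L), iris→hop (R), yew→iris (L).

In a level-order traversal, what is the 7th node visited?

Level-order visits nodes level by level from the root, left to right within each level.
Level 0: fir
Level 1: fig, yew
Level 2: lime, iris, lily
Level 3: hop, tulip, pear
Full level-order sequence: fir, fig, yew, lime, iris, lily, hop, tulip, pear.

hop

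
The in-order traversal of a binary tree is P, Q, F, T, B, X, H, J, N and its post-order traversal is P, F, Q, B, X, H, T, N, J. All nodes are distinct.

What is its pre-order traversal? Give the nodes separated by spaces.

The last element of post-order is the root; it splits in-order into left and right subtrees.
Root J: left subtree has 7 nodes {P, Q, F, T, B, X, H}, right has 1 {N}.
  Root T: left subtree has 3 nodes {P, Q, F}, right has 3 {B, X, H}.
    Root Q: left subtree has 1 node {P}, right has 1 {F}.
    Root H: left subtree has 2 nodes {B, X}, right has 0 { }.
      Root X: left subtree has 1 node {B}, right has 0 { }.

J T Q P F H X B N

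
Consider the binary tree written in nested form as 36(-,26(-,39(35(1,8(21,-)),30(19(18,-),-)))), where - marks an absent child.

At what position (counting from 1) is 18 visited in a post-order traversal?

5

Post-order visits the left subtree, then the right subtree, then the node.
At 36: no left child.
At 36: go right to 26.
  At 26: no left child.
  At 26: go right to 39.
    At 39: go left to 35.
      At 35: go left to 1.
        1 is a leaf — visit 1.
      At 35: go right to 8.
        At 8: go left to 21.
          21 is a leaf — visit 21.
        At 8: no right child.
        Visit 8.
      Visit 35.
    At 39: go right to 30.
      At 30: go left to 19.
        At 19: go left to 18.
          18 is a leaf — visit 18.
        At 19: no right child.
        Visit 19.
      At 30: no right child.
      Visit 30.
    Visit 39.
  Visit 26.
Visit 36.
Full post-order sequence: 1, 21, 8, 35, 18, 19, 30, 39, 26, 36.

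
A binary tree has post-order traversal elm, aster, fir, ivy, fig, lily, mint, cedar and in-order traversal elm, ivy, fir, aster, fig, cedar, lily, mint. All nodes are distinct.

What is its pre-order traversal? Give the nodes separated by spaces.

cedar fig ivy elm fir aster mint lily

The last element of post-order is the root; it splits in-order into left and right subtrees.
Root cedar: left subtree has 5 nodes {elm, ivy, fir, aster, fig}, right has 2 {lily, mint}.
  Root fig: left subtree has 4 nodes {elm, ivy, fir, aster}, right has 0 { }.
    Root ivy: left subtree has 1 node {elm}, right has 2 {fir, aster}.
      Root fir: left subtree has 0 nodes { }, right has 1 {aster}.
  Root mint: left subtree has 1 node {lily}, right has 0 { }.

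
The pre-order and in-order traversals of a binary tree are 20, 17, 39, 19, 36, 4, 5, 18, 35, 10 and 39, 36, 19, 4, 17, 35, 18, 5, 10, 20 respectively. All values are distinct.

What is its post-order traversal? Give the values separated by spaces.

The first element of pre-order is the root; it splits in-order into left and right subtrees.
Root 20: left subtree has 9 nodes {39, 36, 19, 4, 17, 35, 18, 5, 10}, right has 0 { }.
  Root 17: left subtree has 4 nodes {39, 36, 19, 4}, right has 4 {35, 18, 5, 10}.
    Root 39: left subtree has 0 nodes { }, right has 3 {36, 19, 4}.
      Root 19: left subtree has 1 node {36}, right has 1 {4}.
    Root 5: left subtree has 2 nodes {35, 18}, right has 1 {10}.
      Root 18: left subtree has 1 node {35}, right has 0 { }.

36 4 19 39 35 18 10 5 17 20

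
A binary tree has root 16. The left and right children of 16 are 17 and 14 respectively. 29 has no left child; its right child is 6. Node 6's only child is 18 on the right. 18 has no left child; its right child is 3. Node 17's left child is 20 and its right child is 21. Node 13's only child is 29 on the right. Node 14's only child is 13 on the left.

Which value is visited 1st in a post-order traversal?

20

Post-order visits the left subtree, then the right subtree, then the node.
At 16: go left to 17.
  At 17: go left to 20.
    20 is a leaf — visit 20.
  At 17: go right to 21.
    21 is a leaf — visit 21.
  Visit 17.
At 16: go right to 14.
  At 14: go left to 13.
    At 13: no left child.
    At 13: go right to 29.
      At 29: no left child.
      At 29: go right to 6.
        At 6: no left child.
        At 6: go right to 18.
          At 18: no left child.
          At 18: go right to 3.
            3 is a leaf — visit 3.
          Visit 18.
        Visit 6.
      Visit 29.
    Visit 13.
  At 14: no right child.
  Visit 14.
Visit 16.
Full post-order sequence: 20, 21, 17, 3, 18, 6, 29, 13, 14, 16.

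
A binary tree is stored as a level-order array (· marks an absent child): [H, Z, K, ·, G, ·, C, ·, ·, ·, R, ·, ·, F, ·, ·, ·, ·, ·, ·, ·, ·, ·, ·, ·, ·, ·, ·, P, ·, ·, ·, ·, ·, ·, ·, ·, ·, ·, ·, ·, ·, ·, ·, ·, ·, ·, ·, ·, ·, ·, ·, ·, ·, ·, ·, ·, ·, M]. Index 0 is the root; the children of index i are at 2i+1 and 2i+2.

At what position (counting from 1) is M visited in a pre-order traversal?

9

Pre-order visits the node, then its left subtree, then its right subtree.
Visit H.
At H: go left to Z.
  Visit Z.
  At Z: no left child.
  At Z: go right to G.
    Visit G.
    At G: no left child.
    At G: go right to R.
      R is a leaf — visit R.
At H: go right to K.
  Visit K.
  At K: no left child.
  At K: go right to C.
    Visit C.
    At C: go left to F.
      Visit F.
      At F: no left child.
      At F: go right to P.
        Visit P.
        At P: no left child.
        At P: go right to M.
          M is a leaf — visit M.
    At C: no right child.
Full pre-order sequence: H, Z, G, R, K, C, F, P, M.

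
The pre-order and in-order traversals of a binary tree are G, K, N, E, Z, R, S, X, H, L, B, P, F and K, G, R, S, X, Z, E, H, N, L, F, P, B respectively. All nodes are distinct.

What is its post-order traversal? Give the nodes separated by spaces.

K X S R Z H E F P B L N G

The first element of pre-order is the root; it splits in-order into left and right subtrees.
Root G: left subtree has 1 node {K}, right has 11 {R, S, X, Z, E, H, N, L, F, P, B}.
  Root N: left subtree has 6 nodes {R, S, X, Z, E, H}, right has 4 {L, F, P, B}.
    Root E: left subtree has 4 nodes {R, S, X, Z}, right has 1 {H}.
      Root Z: left subtree has 3 nodes {R, S, X}, right has 0 { }.
        Root R: left subtree has 0 nodes { }, right has 2 {S, X}.
          Root S: left subtree has 0 nodes { }, right has 1 {X}.
    Root L: left subtree has 0 nodes { }, right has 3 {F, P, B}.
      Root B: left subtree has 2 nodes {F, P}, right has 0 { }.
        Root P: left subtree has 1 node {F}, right has 0 { }.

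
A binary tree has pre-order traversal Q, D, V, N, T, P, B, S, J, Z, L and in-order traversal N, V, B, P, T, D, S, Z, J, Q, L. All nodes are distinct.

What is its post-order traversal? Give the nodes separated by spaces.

The first element of pre-order is the root; it splits in-order into left and right subtrees.
Root Q: left subtree has 9 nodes {N, V, B, P, T, D, S, Z, J}, right has 1 {L}.
  Root D: left subtree has 5 nodes {N, V, B, P, T}, right has 3 {S, Z, J}.
    Root V: left subtree has 1 node {N}, right has 3 {B, P, T}.
      Root T: left subtree has 2 nodes {B, P}, right has 0 { }.
        Root P: left subtree has 1 node {B}, right has 0 { }.
    Root S: left subtree has 0 nodes { }, right has 2 {Z, J}.
      Root J: left subtree has 1 node {Z}, right has 0 { }.

N B P T V Z J S D L Q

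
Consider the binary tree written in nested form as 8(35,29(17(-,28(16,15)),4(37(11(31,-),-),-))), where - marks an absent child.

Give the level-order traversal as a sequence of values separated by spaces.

Level-order visits nodes level by level from the root, left to right within each level.
Level 0: 8
Level 1: 35, 29
Level 2: 17, 4
Level 3: 28, 37
Level 4: 16, 15, 11
Level 5: 31

8 35 29 17 4 28 37 16 15 11 31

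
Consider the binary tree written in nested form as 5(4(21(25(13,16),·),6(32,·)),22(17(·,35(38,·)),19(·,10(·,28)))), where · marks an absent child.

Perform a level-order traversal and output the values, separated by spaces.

5 4 22 21 6 17 19 25 32 35 10 13 16 38 28

Level-order visits nodes level by level from the root, left to right within each level.
Level 0: 5
Level 1: 4, 22
Level 2: 21, 6, 17, 19
Level 3: 25, 32, 35, 10
Level 4: 13, 16, 38, 28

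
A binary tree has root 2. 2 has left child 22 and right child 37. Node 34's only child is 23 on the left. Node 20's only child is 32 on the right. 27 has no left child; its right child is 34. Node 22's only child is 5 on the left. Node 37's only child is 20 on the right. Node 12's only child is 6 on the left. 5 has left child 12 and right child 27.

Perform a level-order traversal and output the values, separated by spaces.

2 22 37 5 20 12 27 32 6 34 23

Level-order visits nodes level by level from the root, left to right within each level.
Level 0: 2
Level 1: 22, 37
Level 2: 5, 20
Level 3: 12, 27, 32
Level 4: 6, 34
Level 5: 23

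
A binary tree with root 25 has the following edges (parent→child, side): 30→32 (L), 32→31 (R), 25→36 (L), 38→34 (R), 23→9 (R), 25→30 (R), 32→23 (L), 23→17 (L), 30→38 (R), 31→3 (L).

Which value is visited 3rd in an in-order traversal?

In-order visits the left subtree, then the node, then the right subtree.
At 25: go left to 36.
  36 is a leaf — visit 36.
Visit 25.
At 25: go right to 30.
  At 30: go left to 32.
    At 32: go left to 23.
      At 23: go left to 17.
        17 is a leaf — visit 17.
      Visit 23.
      At 23: go right to 9.
        9 is a leaf — visit 9.
    Visit 32.
    At 32: go right to 31.
      At 31: go left to 3.
        3 is a leaf — visit 3.
      Visit 31.
      At 31: no right child.
  Visit 30.
  At 30: go right to 38.
    At 38: no left child.
    Visit 38.
    At 38: go right to 34.
      34 is a leaf — visit 34.
Full in-order sequence: 36, 25, 17, 23, 9, 32, 3, 31, 30, 38, 34.

17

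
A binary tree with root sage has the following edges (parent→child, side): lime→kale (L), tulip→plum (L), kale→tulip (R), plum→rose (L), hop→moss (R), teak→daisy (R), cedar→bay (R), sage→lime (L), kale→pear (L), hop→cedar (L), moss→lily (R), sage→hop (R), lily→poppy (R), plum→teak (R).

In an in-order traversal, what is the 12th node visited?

In-order visits the left subtree, then the node, then the right subtree.
At sage: go left to lime.
  At lime: go left to kale.
    At kale: go left to pear.
      pear is a leaf — visit pear.
    Visit kale.
    At kale: go right to tulip.
      At tulip: go left to plum.
        At plum: go left to rose.
          rose is a leaf — visit rose.
        Visit plum.
        At plum: go right to teak.
          At teak: no left child.
          Visit teak.
          At teak: go right to daisy.
            daisy is a leaf — visit daisy.
      Visit tulip.
      At tulip: no right child.
  Visit lime.
  At lime: no right child.
Visit sage.
At sage: go right to hop.
  At hop: go left to cedar.
    At cedar: no left child.
    Visit cedar.
    At cedar: go right to bay.
      bay is a leaf — visit bay.
  Visit hop.
  At hop: go right to moss.
    At moss: no left child.
    Visit moss.
    At moss: go right to lily.
      At lily: no left child.
      Visit lily.
      At lily: go right to poppy.
        poppy is a leaf — visit poppy.
Full in-order sequence: pear, kale, rose, plum, teak, daisy, tulip, lime, sage, cedar, bay, hop, moss, lily, poppy.

hop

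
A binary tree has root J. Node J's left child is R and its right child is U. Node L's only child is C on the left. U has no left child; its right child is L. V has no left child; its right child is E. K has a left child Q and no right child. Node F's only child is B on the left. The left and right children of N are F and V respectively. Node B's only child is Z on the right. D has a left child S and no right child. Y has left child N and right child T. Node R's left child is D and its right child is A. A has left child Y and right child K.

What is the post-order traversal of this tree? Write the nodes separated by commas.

S, D, Z, B, F, E, V, N, T, Y, Q, K, A, R, C, L, U, J

Post-order visits the left subtree, then the right subtree, then the node.
At J: go left to R.
  At R: go left to D.
    At D: go left to S.
      S is a leaf — visit S.
    At D: no right child.
    Visit D.
  At R: go right to A.
    At A: go left to Y.
      At Y: go left to N.
        At N: go left to F.
          At F: go left to B.
            At B: no left child.
            At B: go right to Z.
              Z is a leaf — visit Z.
            Visit B.
          At F: no right child.
          Visit F.
        At N: go right to V.
          At V: no left child.
          At V: go right to E.
            E is a leaf — visit E.
          Visit V.
        Visit N.
      At Y: go right to T.
        T is a leaf — visit T.
      Visit Y.
    At A: go right to K.
      At K: go left to Q.
        Q is a leaf — visit Q.
      At K: no right child.
      Visit K.
    Visit A.
  Visit R.
At J: go right to U.
  At U: no left child.
  At U: go right to L.
    At L: go left to C.
      C is a leaf — visit C.
    At L: no right child.
    Visit L.
  Visit U.
Visit J.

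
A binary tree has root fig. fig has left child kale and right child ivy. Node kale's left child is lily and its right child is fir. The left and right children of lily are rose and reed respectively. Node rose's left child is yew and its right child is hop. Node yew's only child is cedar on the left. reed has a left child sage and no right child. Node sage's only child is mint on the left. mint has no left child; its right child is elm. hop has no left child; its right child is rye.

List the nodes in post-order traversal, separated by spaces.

Post-order visits the left subtree, then the right subtree, then the node.
At fig: go left to kale.
  At kale: go left to lily.
    At lily: go left to rose.
      At rose: go left to yew.
        At yew: go left to cedar.
          cedar is a leaf — visit cedar.
        At yew: no right child.
        Visit yew.
      At rose: go right to hop.
        At hop: no left child.
        At hop: go right to rye.
          rye is a leaf — visit rye.
        Visit hop.
      Visit rose.
    At lily: go right to reed.
      At reed: go left to sage.
        At sage: go left to mint.
          At mint: no left child.
          At mint: go right to elm.
            elm is a leaf — visit elm.
          Visit mint.
        At sage: no right child.
        Visit sage.
      At reed: no right child.
      Visit reed.
    Visit lily.
  At kale: go right to fir.
    fir is a leaf — visit fir.
  Visit kale.
At fig: go right to ivy.
  ivy is a leaf — visit ivy.
Visit fig.

cedar yew rye hop rose elm mint sage reed lily fir kale ivy fig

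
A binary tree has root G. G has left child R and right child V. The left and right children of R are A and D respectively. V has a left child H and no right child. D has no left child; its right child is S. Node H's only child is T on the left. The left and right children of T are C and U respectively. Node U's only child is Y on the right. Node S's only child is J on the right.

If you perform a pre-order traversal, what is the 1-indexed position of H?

Pre-order visits the node, then its left subtree, then its right subtree.
Visit G.
At G: go left to R.
  Visit R.
  At R: go left to A.
    A is a leaf — visit A.
  At R: go right to D.
    Visit D.
    At D: no left child.
    At D: go right to S.
      Visit S.
      At S: no left child.
      At S: go right to J.
        J is a leaf — visit J.
At G: go right to V.
  Visit V.
  At V: go left to H.
    Visit H.
    At H: go left to T.
      Visit T.
      At T: go left to C.
        C is a leaf — visit C.
      At T: go right to U.
        Visit U.
        At U: no left child.
        At U: go right to Y.
          Y is a leaf — visit Y.
    At H: no right child.
  At V: no right child.
Full pre-order sequence: G, R, A, D, S, J, V, H, T, C, U, Y.

8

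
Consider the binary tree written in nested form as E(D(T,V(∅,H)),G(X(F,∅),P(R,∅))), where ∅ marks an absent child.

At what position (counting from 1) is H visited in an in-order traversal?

In-order visits the left subtree, then the node, then the right subtree.
At E: go left to D.
  At D: go left to T.
    T is a leaf — visit T.
  Visit D.
  At D: go right to V.
    At V: no left child.
    Visit V.
    At V: go right to H.
      H is a leaf — visit H.
Visit E.
At E: go right to G.
  At G: go left to X.
    At X: go left to F.
      F is a leaf — visit F.
    Visit X.
    At X: no right child.
  Visit G.
  At G: go right to P.
    At P: go left to R.
      R is a leaf — visit R.
    Visit P.
    At P: no right child.
Full in-order sequence: T, D, V, H, E, F, X, G, R, P.

4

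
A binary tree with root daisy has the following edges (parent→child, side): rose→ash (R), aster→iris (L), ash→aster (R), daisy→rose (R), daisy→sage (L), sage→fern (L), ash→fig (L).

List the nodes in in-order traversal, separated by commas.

In-order visits the left subtree, then the node, then the right subtree.
At daisy: go left to sage.
  At sage: go left to fern.
    fern is a leaf — visit fern.
  Visit sage.
  At sage: no right child.
Visit daisy.
At daisy: go right to rose.
  At rose: no left child.
  Visit rose.
  At rose: go right to ash.
    At ash: go left to fig.
      fig is a leaf — visit fig.
    Visit ash.
    At ash: go right to aster.
      At aster: go left to iris.
        iris is a leaf — visit iris.
      Visit aster.
      At aster: no right child.

fern, sage, daisy, rose, fig, ash, iris, aster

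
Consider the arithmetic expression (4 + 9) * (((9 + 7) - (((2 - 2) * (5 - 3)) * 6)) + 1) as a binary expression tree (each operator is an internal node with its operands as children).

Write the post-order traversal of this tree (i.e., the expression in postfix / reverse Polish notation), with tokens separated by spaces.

4 9 + 9 7 + 2 2 - 5 3 - * 6 * - 1 + *

Post-order on an expression tree gives postfix notation: for each operator, emit left operand, right operand, then the operator.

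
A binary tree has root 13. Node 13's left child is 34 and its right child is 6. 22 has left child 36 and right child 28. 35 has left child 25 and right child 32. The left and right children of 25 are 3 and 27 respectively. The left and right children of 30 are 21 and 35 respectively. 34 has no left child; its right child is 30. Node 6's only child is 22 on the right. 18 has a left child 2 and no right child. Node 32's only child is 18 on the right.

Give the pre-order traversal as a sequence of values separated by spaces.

13 34 30 21 35 25 3 27 32 18 2 6 22 36 28

Pre-order visits the node, then its left subtree, then its right subtree.
Visit 13.
At 13: go left to 34.
  Visit 34.
  At 34: no left child.
  At 34: go right to 30.
    Visit 30.
    At 30: go left to 21.
      21 is a leaf — visit 21.
    At 30: go right to 35.
      Visit 35.
      At 35: go left to 25.
        Visit 25.
        At 25: go left to 3.
          3 is a leaf — visit 3.
        At 25: go right to 27.
          27 is a leaf — visit 27.
      At 35: go right to 32.
        Visit 32.
        At 32: no left child.
        At 32: go right to 18.
          Visit 18.
          At 18: go left to 2.
            2 is a leaf — visit 2.
          At 18: no right child.
At 13: go right to 6.
  Visit 6.
  At 6: no left child.
  At 6: go right to 22.
    Visit 22.
    At 22: go left to 36.
      36 is a leaf — visit 36.
    At 22: go right to 28.
      28 is a leaf — visit 28.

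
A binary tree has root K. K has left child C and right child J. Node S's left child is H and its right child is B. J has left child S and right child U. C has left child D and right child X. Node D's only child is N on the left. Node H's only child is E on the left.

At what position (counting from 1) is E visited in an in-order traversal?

6

In-order visits the left subtree, then the node, then the right subtree.
At K: go left to C.
  At C: go left to D.
    At D: go left to N.
      N is a leaf — visit N.
    Visit D.
    At D: no right child.
  Visit C.
  At C: go right to X.
    X is a leaf — visit X.
Visit K.
At K: go right to J.
  At J: go left to S.
    At S: go left to H.
      At H: go left to E.
        E is a leaf — visit E.
      Visit H.
      At H: no right child.
    Visit S.
    At S: go right to B.
      B is a leaf — visit B.
  Visit J.
  At J: go right to U.
    U is a leaf — visit U.
Full in-order sequence: N, D, C, X, K, E, H, S, B, J, U.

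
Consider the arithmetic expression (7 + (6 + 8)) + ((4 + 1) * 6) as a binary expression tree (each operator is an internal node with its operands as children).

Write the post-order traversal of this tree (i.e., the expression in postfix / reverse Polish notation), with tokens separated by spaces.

Post-order on an expression tree gives postfix notation: for each operator, emit left operand, right operand, then the operator.

7 6 8 + + 4 1 + 6 * +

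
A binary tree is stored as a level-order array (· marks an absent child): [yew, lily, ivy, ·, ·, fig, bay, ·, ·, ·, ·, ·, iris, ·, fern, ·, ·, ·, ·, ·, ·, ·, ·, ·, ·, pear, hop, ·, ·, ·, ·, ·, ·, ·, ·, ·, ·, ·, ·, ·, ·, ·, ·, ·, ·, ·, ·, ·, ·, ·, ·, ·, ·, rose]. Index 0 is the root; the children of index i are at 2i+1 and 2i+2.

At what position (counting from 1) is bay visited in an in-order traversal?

9

In-order visits the left subtree, then the node, then the right subtree.
At yew: go left to lily.
  lily is a leaf — visit lily.
Visit yew.
At yew: go right to ivy.
  At ivy: go left to fig.
    At fig: no left child.
    Visit fig.
    At fig: go right to iris.
      At iris: go left to pear.
        pear is a leaf — visit pear.
      Visit iris.
      At iris: go right to hop.
        At hop: go left to rose.
          rose is a leaf — visit rose.
        Visit hop.
        At hop: no right child.
  Visit ivy.
  At ivy: go right to bay.
    At bay: no left child.
    Visit bay.
    At bay: go right to fern.
      fern is a leaf — visit fern.
Full in-order sequence: lily, yew, fig, pear, iris, rose, hop, ivy, bay, fern.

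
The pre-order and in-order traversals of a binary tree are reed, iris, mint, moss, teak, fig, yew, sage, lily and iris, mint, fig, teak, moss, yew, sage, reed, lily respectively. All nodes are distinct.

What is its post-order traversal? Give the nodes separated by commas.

The first element of pre-order is the root; it splits in-order into left and right subtrees.
Root reed: left subtree has 7 nodes {iris, mint, fig, teak, moss, yew, sage}, right has 1 {lily}.
  Root iris: left subtree has 0 nodes { }, right has 6 {mint, fig, teak, moss, yew, sage}.
    Root mint: left subtree has 0 nodes { }, right has 5 {fig, teak, moss, yew, sage}.
      Root moss: left subtree has 2 nodes {fig, teak}, right has 2 {yew, sage}.
        Root teak: left subtree has 1 node {fig}, right has 0 { }.
        Root yew: left subtree has 0 nodes { }, right has 1 {sage}.

fig, teak, sage, yew, moss, mint, iris, lily, reed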